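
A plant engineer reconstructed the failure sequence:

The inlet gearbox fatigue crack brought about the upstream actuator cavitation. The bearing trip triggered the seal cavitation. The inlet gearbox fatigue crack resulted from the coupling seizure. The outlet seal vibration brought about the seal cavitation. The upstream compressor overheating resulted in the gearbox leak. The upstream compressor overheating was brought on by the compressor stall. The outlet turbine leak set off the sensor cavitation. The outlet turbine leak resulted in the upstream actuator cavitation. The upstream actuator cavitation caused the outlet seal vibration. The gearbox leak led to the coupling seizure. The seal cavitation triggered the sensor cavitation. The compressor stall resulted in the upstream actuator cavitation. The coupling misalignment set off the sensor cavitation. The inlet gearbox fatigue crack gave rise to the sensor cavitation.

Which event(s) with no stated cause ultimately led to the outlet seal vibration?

the compressor stall, the outlet turbine leak

Tracing upstream from the outlet seal vibration: the outlet seal vibration ← the upstream actuator cavitation ← the compressor stall.
A separate upstream branch: the outlet seal vibration ← the upstream actuator cavitation ← the outlet turbine leak.
Each of those chain origins has no stated cause.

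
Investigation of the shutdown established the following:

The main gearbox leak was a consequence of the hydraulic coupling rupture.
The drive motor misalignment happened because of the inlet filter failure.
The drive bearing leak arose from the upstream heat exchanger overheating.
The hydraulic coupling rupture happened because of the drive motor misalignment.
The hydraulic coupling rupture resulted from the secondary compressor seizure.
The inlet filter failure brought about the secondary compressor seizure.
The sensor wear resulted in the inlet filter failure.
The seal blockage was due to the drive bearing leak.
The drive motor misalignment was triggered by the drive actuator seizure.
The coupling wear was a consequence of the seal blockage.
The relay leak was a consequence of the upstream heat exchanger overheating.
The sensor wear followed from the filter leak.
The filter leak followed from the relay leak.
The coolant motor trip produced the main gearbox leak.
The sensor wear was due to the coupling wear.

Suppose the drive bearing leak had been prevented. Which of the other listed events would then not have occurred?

Downstream of the drive bearing leak: the seal blockage, the coupling wear, the sensor wear, the inlet filter failure, the drive motor misalignment, the secondary compressor seizure, the hydraulic coupling rupture, the main gearbox leak.
Of those, still caused via another path: the sensor wear, the inlet filter failure, the drive motor misalignment, the secondary compressor seizure, the hydraulic coupling rupture, the main gearbox leak.
The remainder have no surviving cause.

the coupling wear, the seal blockage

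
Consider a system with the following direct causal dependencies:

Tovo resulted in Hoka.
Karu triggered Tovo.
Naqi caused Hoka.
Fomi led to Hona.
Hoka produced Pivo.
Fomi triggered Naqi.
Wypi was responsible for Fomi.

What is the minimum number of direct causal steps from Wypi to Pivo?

Shortest chain: Wypi → Fomi → Naqi → Hoka → Pivo.

4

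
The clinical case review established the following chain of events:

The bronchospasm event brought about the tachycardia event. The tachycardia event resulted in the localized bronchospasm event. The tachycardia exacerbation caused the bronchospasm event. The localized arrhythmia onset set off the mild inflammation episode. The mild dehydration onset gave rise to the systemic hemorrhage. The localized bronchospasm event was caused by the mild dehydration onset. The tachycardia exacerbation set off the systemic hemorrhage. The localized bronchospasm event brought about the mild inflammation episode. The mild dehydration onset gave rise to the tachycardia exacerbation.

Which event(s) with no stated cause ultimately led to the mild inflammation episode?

the localized arrhythmia onset, the mild dehydration onset

Tracing upstream from the mild inflammation episode: the mild inflammation episode ← the localized bronchospasm event ← the mild dehydration onset.
A separate upstream branch: the mild inflammation episode ← the localized arrhythmia onset.
Each of those chain origins has no stated cause.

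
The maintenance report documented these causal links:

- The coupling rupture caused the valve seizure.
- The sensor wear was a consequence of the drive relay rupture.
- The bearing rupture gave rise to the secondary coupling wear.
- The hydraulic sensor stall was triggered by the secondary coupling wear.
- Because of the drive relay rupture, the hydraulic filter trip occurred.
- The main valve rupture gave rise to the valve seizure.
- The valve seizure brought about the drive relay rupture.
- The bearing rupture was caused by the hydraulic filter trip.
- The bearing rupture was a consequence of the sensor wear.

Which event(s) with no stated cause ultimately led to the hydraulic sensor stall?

Tracing upstream from the hydraulic sensor stall: the hydraulic sensor stall ← the secondary coupling wear ← the bearing rupture ← the sensor wear ← the drive relay rupture ← the valve seizure ← the coupling rupture.
A separate upstream branch: the hydraulic sensor stall ← the secondary coupling wear ← the bearing rupture ← the sensor wear ← the drive relay rupture ← the valve seizure ← the main valve rupture.
Each of those chain origins has no stated cause.

the coupling rupture, the main valve rupture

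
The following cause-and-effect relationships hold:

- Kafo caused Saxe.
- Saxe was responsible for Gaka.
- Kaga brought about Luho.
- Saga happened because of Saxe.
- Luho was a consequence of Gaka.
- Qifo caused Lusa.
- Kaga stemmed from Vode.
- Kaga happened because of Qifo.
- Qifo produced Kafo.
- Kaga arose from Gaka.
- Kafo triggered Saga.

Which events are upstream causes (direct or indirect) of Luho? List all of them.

Gaka, Kafo, Kaga, Qifo, Saxe, Vode

Immediate causes of Luho: Gaka, Kaga.
Further upstream: Qifo, Kafo, Vode, Saxe.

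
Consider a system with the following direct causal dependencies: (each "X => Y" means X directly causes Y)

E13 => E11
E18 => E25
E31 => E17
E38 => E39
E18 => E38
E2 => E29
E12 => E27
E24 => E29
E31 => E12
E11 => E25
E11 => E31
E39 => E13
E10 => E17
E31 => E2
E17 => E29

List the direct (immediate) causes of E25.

E11, E18

Upstream contributors include E38, E39, E13, but only E11, E18 feed directly into E25.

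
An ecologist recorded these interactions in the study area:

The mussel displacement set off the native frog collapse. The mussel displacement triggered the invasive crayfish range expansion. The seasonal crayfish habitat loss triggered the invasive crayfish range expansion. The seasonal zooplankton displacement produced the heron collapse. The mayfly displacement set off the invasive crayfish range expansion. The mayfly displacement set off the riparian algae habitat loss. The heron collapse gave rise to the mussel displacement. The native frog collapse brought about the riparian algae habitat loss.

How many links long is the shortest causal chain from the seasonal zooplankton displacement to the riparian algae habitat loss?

4

Shortest chain: the seasonal zooplankton displacement → the heron collapse → the mussel displacement → the native frog collapse → the riparian algae habitat loss.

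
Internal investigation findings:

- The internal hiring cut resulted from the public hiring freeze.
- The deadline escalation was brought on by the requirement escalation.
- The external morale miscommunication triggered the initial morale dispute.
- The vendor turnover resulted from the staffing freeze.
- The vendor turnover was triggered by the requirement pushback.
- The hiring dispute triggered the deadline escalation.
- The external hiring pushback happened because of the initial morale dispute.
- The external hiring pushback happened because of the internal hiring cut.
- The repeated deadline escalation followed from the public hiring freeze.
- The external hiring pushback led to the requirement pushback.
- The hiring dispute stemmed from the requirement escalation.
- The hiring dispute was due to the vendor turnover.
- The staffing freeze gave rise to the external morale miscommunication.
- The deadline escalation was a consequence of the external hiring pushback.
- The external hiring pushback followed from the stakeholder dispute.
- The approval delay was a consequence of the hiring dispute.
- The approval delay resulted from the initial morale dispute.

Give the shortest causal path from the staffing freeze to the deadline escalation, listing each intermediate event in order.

the staffing freeze → the vendor turnover → the hiring dispute → the deadline escalation

the staffing freeze → the vendor turnover
the vendor turnover → the hiring dispute
the hiring dispute → the deadline escalation
Length: 3 steps.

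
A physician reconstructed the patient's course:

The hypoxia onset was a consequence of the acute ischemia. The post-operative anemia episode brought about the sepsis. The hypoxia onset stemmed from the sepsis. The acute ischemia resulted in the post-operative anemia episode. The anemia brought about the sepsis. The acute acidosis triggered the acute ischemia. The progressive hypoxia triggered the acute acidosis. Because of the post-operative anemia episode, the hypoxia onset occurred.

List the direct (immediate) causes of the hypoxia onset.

Upstream contributors include the progressive hypoxia, the acute acidosis, the anemia, but only the acute ischemia, the post-operative anemia episode, the sepsis feed directly into the hypoxia onset.

the acute ischemia, the post-operative anemia episode, the sepsis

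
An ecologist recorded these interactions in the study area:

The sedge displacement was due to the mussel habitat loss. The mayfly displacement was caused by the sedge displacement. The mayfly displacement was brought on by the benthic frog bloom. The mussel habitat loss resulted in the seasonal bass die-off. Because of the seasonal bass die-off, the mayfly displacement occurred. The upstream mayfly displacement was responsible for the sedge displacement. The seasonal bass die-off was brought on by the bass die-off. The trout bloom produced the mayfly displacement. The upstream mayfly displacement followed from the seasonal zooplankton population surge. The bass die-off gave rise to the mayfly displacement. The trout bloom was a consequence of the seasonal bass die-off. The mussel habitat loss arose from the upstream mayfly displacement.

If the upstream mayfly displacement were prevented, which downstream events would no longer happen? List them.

Downstream of the upstream mayfly displacement: the mussel habitat loss, the sedge displacement, the seasonal bass die-off, the trout bloom, the mayfly displacement.
Of those, still caused via another path: the seasonal bass die-off, the trout bloom, the mayfly displacement.
The remainder have no surviving cause.

the mussel habitat loss, the sedge displacement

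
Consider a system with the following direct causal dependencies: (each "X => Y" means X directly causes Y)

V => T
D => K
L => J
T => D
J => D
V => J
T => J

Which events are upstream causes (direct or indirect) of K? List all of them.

D, J, L, T, V

Immediate cause of K: D.
Further upstream: V, T, J, L.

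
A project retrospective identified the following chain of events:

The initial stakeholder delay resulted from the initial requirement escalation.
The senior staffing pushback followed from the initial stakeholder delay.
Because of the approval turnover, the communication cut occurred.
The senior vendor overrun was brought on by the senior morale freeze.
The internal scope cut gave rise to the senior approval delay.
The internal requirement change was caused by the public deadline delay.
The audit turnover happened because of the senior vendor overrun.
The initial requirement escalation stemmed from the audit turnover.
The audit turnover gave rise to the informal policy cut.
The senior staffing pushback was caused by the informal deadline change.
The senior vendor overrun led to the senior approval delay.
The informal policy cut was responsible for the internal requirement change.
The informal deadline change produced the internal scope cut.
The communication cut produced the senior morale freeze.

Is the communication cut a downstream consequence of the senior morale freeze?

No

The senior morale freeze leads to the senior vendor overrun, the audit turnover, the informal policy cut, the initial requirement escalation, the initial stakeholder delay, the internal requirement change, the senior staffing pushback, the senior approval delay; the communication cut is not among them.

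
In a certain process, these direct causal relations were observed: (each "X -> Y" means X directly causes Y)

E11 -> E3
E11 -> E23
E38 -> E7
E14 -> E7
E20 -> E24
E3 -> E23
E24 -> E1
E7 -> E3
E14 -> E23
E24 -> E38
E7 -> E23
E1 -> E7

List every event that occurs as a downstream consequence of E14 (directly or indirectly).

Direct effects: E7, E23.
2 steps out: E3.
Not reachable from it: E20, E24, E38, E11, E1.

E23, E3, E7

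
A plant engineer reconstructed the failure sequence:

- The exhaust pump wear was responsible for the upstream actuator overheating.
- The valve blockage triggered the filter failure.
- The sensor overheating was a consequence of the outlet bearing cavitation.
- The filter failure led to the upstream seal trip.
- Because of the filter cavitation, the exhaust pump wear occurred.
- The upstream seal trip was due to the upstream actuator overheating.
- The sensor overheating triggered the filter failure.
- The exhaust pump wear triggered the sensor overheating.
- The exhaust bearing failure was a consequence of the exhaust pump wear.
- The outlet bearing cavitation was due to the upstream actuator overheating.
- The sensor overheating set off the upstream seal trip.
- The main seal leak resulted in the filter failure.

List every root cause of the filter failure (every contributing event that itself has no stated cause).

the filter cavitation, the main seal leak, the valve blockage

Tracing upstream from the filter failure: the filter failure ← the valve blockage.
A separate upstream branch: the filter failure ← the sensor overheating ← the exhaust pump wear ← the filter cavitation.
A separate upstream branch: the filter failure ← the main seal leak.
Each of those chain origins has no stated cause.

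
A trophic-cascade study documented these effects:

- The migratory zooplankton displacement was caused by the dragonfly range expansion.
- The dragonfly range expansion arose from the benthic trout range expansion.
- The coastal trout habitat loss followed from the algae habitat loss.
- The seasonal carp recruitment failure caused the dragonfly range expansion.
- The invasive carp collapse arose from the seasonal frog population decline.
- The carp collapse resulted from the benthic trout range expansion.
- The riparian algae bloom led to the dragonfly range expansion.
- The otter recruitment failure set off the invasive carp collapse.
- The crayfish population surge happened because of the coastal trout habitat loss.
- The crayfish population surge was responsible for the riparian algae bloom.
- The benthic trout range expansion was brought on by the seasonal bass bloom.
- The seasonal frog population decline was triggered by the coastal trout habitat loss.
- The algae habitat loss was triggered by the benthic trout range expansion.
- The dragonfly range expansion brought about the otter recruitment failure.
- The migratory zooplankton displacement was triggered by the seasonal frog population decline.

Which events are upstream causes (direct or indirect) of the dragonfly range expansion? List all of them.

the algae habitat loss, the benthic trout range expansion, the coastal trout habitat loss, the crayfish population surge, the riparian algae bloom, the seasonal bass bloom, the seasonal carp recruitment failure

Immediate causes of the dragonfly range expansion: the benthic trout range expansion, the riparian algae bloom, the seasonal carp recruitment failure.
Further upstream: the seasonal bass bloom, the algae habitat loss, the coastal trout habitat loss, the crayfish population surge.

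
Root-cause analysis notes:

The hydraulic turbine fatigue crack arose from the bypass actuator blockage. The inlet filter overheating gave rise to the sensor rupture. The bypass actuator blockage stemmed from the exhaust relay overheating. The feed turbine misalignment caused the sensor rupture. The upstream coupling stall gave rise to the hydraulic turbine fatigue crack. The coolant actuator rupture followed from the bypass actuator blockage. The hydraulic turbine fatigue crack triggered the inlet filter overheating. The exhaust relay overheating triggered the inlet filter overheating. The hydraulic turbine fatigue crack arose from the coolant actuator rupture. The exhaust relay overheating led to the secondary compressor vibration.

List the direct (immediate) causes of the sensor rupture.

the feed turbine misalignment, the inlet filter overheating

Upstream contributors include the exhaust relay overheating, the bypass actuator blockage, the coolant actuator rupture, the upstream coupling stall, the hydraulic turbine fatigue crack, but only the feed turbine misalignment, the inlet filter overheating feed directly into the sensor rupture.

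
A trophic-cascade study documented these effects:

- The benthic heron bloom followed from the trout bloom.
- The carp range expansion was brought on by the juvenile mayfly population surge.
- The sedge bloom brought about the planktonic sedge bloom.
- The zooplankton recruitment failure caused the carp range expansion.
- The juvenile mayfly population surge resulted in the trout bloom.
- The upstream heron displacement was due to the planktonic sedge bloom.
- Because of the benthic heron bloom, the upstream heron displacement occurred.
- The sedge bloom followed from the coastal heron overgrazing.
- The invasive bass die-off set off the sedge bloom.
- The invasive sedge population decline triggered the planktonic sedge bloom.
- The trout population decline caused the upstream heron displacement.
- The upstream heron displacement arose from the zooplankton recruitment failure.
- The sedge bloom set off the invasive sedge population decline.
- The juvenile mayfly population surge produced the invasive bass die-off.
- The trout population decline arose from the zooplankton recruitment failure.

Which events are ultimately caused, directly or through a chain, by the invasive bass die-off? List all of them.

Direct effects: the sedge bloom.
2 steps out: the invasive sedge population decline, the planktonic sedge bloom.
3 steps out: the upstream heron displacement.
Not reachable from it: the zooplankton recruitment failure, the juvenile mayfly population surge, the trout population decline, the coastal heron overgrazing, the carp range expansion, the trout bloom, the benthic heron bloom.

the invasive sedge population decline, the planktonic sedge bloom, the sedge bloom, the upstream heron displacement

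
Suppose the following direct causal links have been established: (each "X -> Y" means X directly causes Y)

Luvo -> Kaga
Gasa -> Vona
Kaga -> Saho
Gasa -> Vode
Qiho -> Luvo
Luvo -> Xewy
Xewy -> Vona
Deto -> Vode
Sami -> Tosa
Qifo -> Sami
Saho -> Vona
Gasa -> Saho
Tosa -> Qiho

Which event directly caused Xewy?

Luvo

Upstream contributors include Qifo, Sami, Tosa, Qiho, but only Luvo feeds directly into Xewy.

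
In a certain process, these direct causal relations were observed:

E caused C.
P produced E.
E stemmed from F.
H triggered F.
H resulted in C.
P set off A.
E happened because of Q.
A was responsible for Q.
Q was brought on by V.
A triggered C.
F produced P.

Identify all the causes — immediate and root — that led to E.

A, F, H, P, Q, V

Immediate causes of E: F, P, Q.
Further upstream: H, A, V.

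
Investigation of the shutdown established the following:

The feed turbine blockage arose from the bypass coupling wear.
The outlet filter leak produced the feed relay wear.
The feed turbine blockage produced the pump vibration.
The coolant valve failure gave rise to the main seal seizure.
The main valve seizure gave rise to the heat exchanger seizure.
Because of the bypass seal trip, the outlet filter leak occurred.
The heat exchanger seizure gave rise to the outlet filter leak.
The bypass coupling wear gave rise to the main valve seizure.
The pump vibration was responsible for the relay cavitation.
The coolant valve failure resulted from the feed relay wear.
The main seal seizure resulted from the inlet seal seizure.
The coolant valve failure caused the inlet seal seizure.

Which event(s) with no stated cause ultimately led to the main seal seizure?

the bypass coupling wear, the bypass seal trip

Tracing upstream from the main seal seizure: the main seal seizure ← the coolant valve failure ← the feed relay wear ← the outlet filter leak ← the bypass seal trip.
A separate upstream branch: the main seal seizure ← the coolant valve failure ← the feed relay wear ← the outlet filter leak ← the heat exchanger seizure ← the main valve seizure ← the bypass coupling wear.
Each of those chain origins has no stated cause.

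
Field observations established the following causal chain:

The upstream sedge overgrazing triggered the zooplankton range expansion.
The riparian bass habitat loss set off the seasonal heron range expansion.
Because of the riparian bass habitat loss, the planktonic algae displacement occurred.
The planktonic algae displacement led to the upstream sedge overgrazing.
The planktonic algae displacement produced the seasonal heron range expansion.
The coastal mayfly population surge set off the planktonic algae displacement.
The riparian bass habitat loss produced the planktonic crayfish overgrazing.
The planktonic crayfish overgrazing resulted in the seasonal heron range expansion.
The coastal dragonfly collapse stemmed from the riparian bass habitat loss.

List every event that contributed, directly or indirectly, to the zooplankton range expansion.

Immediate cause of the zooplankton range expansion: the upstream sedge overgrazing.
Further upstream: the riparian bass habitat loss, the coastal mayfly population surge, the planktonic algae displacement.

the coastal mayfly population surge, the planktonic algae displacement, the riparian bass habitat loss, the upstream sedge overgrazing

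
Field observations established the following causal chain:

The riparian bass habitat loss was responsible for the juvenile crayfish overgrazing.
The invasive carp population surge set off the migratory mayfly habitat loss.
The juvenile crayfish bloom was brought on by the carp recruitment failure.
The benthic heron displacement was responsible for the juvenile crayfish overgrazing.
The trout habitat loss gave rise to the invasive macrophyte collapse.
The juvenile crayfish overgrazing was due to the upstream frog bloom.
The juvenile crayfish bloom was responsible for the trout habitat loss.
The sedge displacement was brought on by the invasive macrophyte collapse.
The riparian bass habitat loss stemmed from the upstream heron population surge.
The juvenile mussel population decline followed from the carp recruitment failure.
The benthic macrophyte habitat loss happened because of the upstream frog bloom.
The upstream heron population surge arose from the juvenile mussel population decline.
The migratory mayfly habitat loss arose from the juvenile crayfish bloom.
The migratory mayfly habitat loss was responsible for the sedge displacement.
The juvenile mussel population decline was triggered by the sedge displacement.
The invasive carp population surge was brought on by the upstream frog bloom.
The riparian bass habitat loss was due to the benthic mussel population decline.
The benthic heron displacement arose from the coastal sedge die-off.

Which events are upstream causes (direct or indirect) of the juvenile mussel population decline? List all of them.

Immediate causes of the juvenile mussel population decline: the carp recruitment failure, the sedge displacement.
Further upstream: the upstream frog bloom, the invasive carp population surge, the juvenile crayfish bloom, the trout habitat loss, the invasive macrophyte collapse, the migratory mayfly habitat loss.

the carp recruitment failure, the invasive carp population surge, the invasive macrophyte collapse, the juvenile crayfish bloom, the migratory mayfly habitat loss, the sedge displacement, the trout habitat loss, the upstream frog bloom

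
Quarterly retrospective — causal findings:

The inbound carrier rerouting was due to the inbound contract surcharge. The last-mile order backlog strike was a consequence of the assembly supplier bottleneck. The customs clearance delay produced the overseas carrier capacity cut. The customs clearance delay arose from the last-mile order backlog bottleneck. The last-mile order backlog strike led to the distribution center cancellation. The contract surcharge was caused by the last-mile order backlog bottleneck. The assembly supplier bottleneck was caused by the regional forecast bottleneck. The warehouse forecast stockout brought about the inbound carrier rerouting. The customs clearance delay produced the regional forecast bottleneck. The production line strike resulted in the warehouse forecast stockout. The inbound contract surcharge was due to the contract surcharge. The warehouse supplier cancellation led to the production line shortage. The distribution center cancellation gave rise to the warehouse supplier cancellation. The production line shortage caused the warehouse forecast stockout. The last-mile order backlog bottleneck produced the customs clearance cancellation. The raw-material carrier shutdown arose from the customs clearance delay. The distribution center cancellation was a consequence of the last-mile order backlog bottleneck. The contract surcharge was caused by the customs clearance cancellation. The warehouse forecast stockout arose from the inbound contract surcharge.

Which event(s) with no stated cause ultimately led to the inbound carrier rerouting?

the last-mile order backlog bottleneck, the production line strike

Tracing upstream from the inbound carrier rerouting: the inbound carrier rerouting ← the inbound contract surcharge ← the contract surcharge ← the last-mile order backlog bottleneck.
A separate upstream branch: the inbound carrier rerouting ← the warehouse forecast stockout ← the production line strike.
Each of those chain origins has no stated cause.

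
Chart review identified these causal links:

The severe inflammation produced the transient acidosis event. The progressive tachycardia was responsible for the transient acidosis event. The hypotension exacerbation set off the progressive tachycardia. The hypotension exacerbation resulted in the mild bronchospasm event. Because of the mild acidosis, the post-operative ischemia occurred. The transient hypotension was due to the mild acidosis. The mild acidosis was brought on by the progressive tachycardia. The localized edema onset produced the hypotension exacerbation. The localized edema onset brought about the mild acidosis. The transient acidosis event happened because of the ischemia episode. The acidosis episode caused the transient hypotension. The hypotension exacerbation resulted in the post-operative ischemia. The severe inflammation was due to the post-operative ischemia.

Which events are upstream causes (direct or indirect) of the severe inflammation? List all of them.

Immediate cause of the severe inflammation: the post-operative ischemia.
Further upstream: the localized edema onset, the hypotension exacerbation, the progressive tachycardia, the mild acidosis.

the hypotension exacerbation, the localized edema onset, the mild acidosis, the post-operative ischemia, the progressive tachycardia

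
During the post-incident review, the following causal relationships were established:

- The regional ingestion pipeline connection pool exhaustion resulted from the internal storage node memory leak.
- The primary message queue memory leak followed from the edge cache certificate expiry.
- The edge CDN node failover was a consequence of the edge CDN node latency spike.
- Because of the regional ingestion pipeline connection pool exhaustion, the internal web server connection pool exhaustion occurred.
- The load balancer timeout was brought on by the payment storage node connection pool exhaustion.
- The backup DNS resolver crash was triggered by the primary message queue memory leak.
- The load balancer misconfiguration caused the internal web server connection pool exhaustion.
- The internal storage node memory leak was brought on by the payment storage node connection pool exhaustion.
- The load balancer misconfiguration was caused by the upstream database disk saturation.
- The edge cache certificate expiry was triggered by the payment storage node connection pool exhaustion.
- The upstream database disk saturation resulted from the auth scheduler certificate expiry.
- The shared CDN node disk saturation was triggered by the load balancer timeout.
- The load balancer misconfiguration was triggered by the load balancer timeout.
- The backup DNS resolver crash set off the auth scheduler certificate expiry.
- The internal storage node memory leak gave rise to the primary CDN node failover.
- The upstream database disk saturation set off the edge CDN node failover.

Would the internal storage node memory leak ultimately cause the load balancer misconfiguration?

The internal storage node memory leak leads to the regional ingestion pipeline connection pool exhaustion, the primary CDN node failover, the internal web server connection pool exhaustion; the load balancer misconfiguration is not among them.

No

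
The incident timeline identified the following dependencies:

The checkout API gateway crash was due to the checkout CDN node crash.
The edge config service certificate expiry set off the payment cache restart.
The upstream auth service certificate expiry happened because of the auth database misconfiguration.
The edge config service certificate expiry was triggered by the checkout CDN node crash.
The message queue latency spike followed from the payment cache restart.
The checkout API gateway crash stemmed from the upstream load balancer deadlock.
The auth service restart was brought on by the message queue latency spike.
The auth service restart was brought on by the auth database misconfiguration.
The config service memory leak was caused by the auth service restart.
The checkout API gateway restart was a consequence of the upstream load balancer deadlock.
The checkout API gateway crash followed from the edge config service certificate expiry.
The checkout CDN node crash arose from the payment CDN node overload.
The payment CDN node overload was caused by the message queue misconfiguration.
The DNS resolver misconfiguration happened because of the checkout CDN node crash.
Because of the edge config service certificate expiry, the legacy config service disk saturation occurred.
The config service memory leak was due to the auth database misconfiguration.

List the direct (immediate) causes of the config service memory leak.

Upstream contributors include the message queue misconfiguration, the payment CDN node overload, the checkout CDN node crash, the edge config service certificate expiry, the payment cache restart, the message queue latency spike, but only the auth database misconfiguration, the auth service restart feed directly into the config service memory leak.

the auth database misconfiguration, the auth service restart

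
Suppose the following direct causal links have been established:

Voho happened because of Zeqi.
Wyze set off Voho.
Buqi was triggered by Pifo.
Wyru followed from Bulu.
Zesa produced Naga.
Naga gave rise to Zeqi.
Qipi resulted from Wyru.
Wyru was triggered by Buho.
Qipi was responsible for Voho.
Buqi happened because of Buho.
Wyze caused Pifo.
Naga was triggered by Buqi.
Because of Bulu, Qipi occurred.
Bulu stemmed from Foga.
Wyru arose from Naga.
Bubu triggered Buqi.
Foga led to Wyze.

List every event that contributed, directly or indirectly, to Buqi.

Bubu, Buho, Foga, Pifo, Wyze

Immediate causes of Buqi: Pifo, Bubu, Buho.
Further upstream: Foga, Wyze.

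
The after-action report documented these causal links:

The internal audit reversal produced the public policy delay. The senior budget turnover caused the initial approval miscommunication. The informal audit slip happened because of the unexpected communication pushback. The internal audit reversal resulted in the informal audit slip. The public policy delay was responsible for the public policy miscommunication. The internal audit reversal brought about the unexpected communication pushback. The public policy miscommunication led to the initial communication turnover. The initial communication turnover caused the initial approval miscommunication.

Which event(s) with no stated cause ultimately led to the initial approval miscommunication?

the internal audit reversal, the senior budget turnover

Tracing upstream from the initial approval miscommunication: the initial approval miscommunication ← the senior budget turnover.
A separate upstream branch: the initial approval miscommunication ← the initial communication turnover ← the public policy miscommunication ← the public policy delay ← the internal audit reversal.
Each of those chain origins has no stated cause.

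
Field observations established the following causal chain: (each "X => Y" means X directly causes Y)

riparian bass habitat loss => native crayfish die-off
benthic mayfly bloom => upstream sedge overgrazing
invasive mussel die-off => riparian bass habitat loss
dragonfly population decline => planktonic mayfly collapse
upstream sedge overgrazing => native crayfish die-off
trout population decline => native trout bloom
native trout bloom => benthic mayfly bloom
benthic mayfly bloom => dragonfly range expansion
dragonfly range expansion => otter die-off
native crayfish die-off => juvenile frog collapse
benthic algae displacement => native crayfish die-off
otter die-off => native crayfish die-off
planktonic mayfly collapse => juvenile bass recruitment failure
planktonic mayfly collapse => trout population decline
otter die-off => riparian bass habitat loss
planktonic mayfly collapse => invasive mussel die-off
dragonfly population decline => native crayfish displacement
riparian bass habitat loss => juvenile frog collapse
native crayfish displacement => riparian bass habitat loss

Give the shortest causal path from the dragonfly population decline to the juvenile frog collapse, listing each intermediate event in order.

the dragonfly population decline → the native crayfish displacement
the native crayfish displacement → the riparian bass habitat loss
the riparian bass habitat loss → the juvenile frog collapse
Length: 3 steps.

the dragonfly population decline → the native crayfish displacement → the riparian bass habitat loss → the juvenile frog collapse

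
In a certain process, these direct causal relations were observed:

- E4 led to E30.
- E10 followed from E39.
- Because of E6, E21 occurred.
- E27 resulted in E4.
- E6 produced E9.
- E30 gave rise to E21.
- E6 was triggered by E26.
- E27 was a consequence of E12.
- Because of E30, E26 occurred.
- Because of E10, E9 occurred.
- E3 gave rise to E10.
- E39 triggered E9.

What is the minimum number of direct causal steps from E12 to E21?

4

Shortest chain: E12 → E27 → E4 → E30 → E21.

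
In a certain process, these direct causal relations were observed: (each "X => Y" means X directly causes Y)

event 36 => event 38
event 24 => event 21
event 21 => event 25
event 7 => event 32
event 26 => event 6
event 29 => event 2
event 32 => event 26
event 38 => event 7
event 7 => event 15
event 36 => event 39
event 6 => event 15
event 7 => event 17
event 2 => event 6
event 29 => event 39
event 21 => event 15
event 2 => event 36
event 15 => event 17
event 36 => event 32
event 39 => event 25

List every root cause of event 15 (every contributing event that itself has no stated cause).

Tracing upstream from event 15: event 15 ← event 21 ← event 24.
A separate upstream branch: event 15 ← event 6 ← event 2 ← event 29.
Each of those chain origins has no stated cause.

event 24, event 29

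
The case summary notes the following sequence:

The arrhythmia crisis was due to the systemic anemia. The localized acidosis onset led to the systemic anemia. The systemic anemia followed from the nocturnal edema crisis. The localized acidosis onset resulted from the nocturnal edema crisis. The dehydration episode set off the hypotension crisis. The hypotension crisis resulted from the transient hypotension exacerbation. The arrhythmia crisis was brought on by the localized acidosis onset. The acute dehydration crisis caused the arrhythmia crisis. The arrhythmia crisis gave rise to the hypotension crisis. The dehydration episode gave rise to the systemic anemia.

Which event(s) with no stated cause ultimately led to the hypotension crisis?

Tracing upstream from the hypotension crisis: the hypotension crisis ← the arrhythmia crisis ← the localized acidosis onset ← the nocturnal edema crisis.
A separate upstream branch: the hypotension crisis ← the transient hypotension exacerbation.
A separate upstream branch: the hypotension crisis ← the arrhythmia crisis ← the acute dehydration crisis.
A separate upstream branch: the hypotension crisis ← the dehydration episode.
Each of those chain origins has no stated cause.

the acute dehydration crisis, the dehydration episode, the nocturnal edema crisis, the transient hypotension exacerbation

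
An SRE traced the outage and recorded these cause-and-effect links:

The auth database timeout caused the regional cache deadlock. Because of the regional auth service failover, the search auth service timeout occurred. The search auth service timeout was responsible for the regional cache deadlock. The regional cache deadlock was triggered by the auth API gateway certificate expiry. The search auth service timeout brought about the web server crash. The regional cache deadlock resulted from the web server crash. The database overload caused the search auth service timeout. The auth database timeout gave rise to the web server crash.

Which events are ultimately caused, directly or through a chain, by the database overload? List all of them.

Direct effects: the search auth service timeout.
2 steps out: the web server crash, the regional cache deadlock.
Not reachable from it: the auth database timeout, the regional auth service failover, the auth API gateway certificate expiry.

the regional cache deadlock, the search auth service timeout, the web server crash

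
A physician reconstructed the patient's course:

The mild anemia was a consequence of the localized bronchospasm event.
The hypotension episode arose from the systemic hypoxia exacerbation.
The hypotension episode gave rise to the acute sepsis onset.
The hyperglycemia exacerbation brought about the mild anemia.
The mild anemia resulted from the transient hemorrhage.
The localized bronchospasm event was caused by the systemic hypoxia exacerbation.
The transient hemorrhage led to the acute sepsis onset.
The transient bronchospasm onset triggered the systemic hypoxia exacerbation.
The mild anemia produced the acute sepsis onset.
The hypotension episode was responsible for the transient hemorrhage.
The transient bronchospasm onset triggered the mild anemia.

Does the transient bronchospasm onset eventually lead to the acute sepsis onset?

Yes

There is a causal chain: the transient bronchospasm onset → the mild anemia → the acute sepsis onset.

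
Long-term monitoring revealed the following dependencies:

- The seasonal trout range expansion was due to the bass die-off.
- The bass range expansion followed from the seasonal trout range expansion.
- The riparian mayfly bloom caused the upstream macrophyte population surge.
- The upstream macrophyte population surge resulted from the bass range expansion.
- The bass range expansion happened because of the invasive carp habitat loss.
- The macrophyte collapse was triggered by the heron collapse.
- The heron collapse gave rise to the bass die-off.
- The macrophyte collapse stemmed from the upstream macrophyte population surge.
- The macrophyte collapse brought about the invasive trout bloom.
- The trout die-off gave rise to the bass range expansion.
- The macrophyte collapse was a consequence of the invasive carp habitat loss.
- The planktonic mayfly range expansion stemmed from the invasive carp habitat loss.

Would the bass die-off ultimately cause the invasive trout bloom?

There is a causal chain: the bass die-off → the seasonal trout range expansion → the bass range expansion → the upstream macrophyte population surge → the macrophyte collapse → the invasive trout bloom.

Yes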